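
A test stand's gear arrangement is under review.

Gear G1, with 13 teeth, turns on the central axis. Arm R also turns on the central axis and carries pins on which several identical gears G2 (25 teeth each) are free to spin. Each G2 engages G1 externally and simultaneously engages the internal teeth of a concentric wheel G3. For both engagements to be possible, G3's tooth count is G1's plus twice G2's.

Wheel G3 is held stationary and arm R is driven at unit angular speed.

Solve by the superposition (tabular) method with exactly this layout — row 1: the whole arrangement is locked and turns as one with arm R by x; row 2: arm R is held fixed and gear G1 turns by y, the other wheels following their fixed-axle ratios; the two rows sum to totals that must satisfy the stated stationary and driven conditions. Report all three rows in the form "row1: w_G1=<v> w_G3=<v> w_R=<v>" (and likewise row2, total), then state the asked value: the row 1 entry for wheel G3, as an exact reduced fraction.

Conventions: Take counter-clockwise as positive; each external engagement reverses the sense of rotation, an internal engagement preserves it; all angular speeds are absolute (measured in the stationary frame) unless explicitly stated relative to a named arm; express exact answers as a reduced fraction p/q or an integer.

row1: w_G1=1 w_G3=1 w_R=1
row2: w_G1=63/13 w_G3=-1 w_R=0
total: w_G1=76/13 w_G3=0 w_R=1
asked value: 1

class = planetary set [G3 = 13+2·25 = 63; Willis about the carrier]
row 1 — lock + rotate with arm: ω_sun = ω_ring = ω_arm = x
superposition row 2 [arm held]: sun y, ring −(13/63)·y, arm 0
boundary: total ω_ring = x − (13/63)·y = 0 and total ω_arm = x = 1  ⇒  y = 63/13, x = 1
row 2 ring = −(13/63)·63/13 = -1
totals (row 1 + row 2): sun 1 + 63/13 = 76/13, ring 1 + (-1) = 0, arm 1 + 0 = 1
asked cell (row1, ring) = 1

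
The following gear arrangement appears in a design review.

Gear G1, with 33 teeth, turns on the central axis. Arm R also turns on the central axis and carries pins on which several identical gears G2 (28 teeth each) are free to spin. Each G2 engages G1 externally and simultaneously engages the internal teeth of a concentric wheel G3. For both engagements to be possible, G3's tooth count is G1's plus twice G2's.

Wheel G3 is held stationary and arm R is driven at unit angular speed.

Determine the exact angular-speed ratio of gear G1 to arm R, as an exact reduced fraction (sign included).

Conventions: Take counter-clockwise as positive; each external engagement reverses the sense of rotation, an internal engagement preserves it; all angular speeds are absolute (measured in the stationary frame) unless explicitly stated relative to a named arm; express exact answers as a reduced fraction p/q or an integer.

topology: planetary set — G1 33T / G2 28T / G3 89T, arm = carrier (Willis)
ring teeth: 33 + 2·28 = 89
33(ω_sun−ω_arm) = −89(ω_ring−ω_arm),  ω_ring = 0, ω_arm = 1
ω_sun = 1 − (89/33)(0−1) = 122/33
ω_out/ω_in = 122/33

122/33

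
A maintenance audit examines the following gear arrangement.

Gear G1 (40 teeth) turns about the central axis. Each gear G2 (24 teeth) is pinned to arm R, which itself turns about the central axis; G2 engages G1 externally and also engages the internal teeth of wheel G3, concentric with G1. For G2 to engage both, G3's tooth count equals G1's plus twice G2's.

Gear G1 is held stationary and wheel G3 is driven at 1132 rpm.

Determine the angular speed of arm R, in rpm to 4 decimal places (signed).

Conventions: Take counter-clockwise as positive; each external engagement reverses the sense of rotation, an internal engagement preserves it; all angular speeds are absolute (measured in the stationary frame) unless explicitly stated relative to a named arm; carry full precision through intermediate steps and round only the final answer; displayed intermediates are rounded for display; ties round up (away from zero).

+778.2500 rpm

recognized (axles ride arm R): planetary set, 40/24/88 teeth
normalise by the input: solve with ω_ring = 1, then scale by 1132 rpm
ring teeth: 40 + 2·24 = 88
40(ω_sun−ω_arm) = −88(ω_ring−ω_arm),  ω_sun = 0, ω_ring = 1
40(0−ω_arm) = −88(1−ω_arm)  ⇒  128·ω_arm = 88  ⇒  ω_arm = 11/16
scale: ω_arm = 11/16 × 1132 rpm = +778.2500 rpm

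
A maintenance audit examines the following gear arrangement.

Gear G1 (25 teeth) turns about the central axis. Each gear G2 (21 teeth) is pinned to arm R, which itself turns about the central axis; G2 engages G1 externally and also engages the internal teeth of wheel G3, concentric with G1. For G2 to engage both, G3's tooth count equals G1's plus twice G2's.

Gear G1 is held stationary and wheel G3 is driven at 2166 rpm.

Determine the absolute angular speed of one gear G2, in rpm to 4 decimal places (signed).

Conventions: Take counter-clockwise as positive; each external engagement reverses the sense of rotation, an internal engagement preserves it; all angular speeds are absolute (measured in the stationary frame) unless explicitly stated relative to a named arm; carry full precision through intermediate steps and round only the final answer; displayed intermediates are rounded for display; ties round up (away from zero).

+3455.2857 rpm

topology: planetary set — G1 25T / G2 21T / G3 67T, arm = carrier (Willis)
normalise by the input: solve with ω_ring = 1, then scale by 2166 rpm
ring teeth: 25 + 2·21 = 67
25(ω_sun−ω_arm) = −67(ω_ring−ω_arm),  ω_sun = 0, ω_ring = 1
25(0−ω_arm) = −67(1−ω_arm)  ⇒  92·ω_arm = 67  ⇒  ω_arm = 67/92
sun–planet mesh: 25·(0−67/92) = −21·(ω_p−ω_arm)  ⇒  ω_p−ω_arm = 1675/1932
ω_p = 67/92 + 1675/1932 = 67/42
scale: ω_p = 67/42 × 2166 rpm = +3455.2857 rpm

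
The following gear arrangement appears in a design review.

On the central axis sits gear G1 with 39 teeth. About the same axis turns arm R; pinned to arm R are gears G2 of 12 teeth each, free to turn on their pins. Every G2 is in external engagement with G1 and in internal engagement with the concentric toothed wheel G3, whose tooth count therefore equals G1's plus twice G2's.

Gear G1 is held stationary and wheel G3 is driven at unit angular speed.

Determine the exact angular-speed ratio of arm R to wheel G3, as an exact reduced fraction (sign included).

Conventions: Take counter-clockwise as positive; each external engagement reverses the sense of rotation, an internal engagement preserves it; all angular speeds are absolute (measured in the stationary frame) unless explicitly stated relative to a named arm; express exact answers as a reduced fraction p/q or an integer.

21/34

planetary set (39T centre, 12T on arm, 63T internal) — Willis relation
ring teeth: 39 + 2·12 = 63
39(ω_sun−ω_arm) = −63(ω_ring−ω_arm),  ω_sun = 0, ω_ring = 1
39(0−ω_arm) = −63(1−ω_arm)  ⇒  102·ω_arm = 63  ⇒  ω_arm = 21/34
ω_out/ω_in = 21/34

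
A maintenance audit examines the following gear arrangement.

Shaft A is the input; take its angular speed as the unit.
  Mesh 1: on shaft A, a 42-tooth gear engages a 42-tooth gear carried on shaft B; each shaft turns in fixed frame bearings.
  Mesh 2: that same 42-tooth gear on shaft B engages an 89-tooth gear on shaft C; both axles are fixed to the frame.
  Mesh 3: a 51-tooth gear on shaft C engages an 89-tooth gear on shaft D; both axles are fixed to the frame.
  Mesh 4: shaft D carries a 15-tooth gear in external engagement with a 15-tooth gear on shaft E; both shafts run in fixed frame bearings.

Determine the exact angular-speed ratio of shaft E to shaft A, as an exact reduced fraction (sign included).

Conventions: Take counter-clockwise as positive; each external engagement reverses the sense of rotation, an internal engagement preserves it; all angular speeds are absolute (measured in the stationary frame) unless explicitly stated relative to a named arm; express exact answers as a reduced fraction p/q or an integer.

class = fixed-axis compound train [4 meshes; 4 ratios multiply, 4 sense flips]
mesh 1 [42T→42T]: running ratio 1, sense −
mesh 2 [42T→89T]: running ratio 42/89, sense +
mesh 3 [51T→89T]: running ratio 2142/7921, sense −
mesh 4 [15T→15T]: running ratio 2142/7921, sense +
ω_out/ω_in = 2142/7921

2142/7921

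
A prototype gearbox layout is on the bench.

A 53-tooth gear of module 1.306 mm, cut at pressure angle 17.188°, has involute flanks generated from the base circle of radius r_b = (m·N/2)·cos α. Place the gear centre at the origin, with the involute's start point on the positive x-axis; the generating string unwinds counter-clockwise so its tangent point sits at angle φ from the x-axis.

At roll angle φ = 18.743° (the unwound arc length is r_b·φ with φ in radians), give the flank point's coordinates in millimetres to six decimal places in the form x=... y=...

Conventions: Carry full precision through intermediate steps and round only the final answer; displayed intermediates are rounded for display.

x=34.785414 y=0.381699

class = single-mesh tooth geometry [base-circle involute, m = 1.306, 53T]
pitch radius r_p = m·N/2 = 1.306·53/2 = 34.609000
base radius r_b = r_p·cos α = 34.609000·cos 17.188° = 33.063372
roll angle φ = 18.743° = 0.32712706 rad
x = r_b·(cos φ + φ·sin φ) = 34.785414
y = r_b·(sin φ − φ·cos φ) = 0.381699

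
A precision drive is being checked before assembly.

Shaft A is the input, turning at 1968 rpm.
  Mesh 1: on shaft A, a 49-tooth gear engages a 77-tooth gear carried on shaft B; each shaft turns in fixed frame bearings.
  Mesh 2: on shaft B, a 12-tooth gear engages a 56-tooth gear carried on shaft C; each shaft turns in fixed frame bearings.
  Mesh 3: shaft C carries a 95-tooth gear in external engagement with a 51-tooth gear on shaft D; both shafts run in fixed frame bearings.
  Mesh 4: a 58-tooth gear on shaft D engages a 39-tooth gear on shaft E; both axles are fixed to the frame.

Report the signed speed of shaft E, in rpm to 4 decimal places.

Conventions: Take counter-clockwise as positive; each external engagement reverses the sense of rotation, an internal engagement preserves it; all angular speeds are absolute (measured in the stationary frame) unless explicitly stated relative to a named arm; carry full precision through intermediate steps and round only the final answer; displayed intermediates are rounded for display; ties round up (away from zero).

class = fixed-axis compound train [4 meshes; 4 ratios multiply, 4 sense flips]
mesh 1 [49T→77T]: ω = 1968.0000×49/77 = 1252.3636 rpm, sense flips to −
mesh 2 [12T→56T]: ω = 1252.3636×12/56 = 268.3636 rpm, sense flips to +
mesh 3 [95T→51T]: ω = 268.3636×95/51 = 499.8930 rpm, sense flips to −
mesh 4 [58T→39T]: ω = 499.8930×58/39 = 743.4307 rpm, sense flips to +
signed output speed = +743.4307 rpm

+743.4307 rpm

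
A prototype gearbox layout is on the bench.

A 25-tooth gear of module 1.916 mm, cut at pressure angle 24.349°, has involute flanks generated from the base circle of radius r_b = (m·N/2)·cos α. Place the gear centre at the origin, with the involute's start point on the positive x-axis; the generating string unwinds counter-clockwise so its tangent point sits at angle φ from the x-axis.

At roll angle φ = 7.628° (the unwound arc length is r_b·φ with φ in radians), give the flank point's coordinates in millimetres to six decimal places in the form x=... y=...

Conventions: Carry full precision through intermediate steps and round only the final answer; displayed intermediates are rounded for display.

class = single-mesh tooth geometry [base-circle involute, m = 1.916, 25T]
pitch radius r_p = m·N/2 = 1.916·25/2 = 23.950000
base radius r_b = r_p·cos α = 23.950000·cos 24.349° = 21.819672
roll angle φ = 7.628° = 0.13313372 rad
x = r_b·(cos φ + φ·sin φ) = 22.012188
y = r_b·(sin φ − φ·cos φ) = 0.017133

x=22.012188 y=0.017133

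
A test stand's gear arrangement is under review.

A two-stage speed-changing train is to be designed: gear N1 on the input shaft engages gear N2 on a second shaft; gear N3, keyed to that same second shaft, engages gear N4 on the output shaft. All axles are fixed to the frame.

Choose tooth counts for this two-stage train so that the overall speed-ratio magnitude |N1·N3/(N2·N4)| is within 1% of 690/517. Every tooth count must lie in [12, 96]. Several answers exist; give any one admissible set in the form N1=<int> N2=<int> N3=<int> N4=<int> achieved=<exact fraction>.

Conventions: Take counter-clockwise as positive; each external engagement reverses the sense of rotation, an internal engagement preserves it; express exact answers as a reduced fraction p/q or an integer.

design class (target 690/517): fixed-axis compound train
target = 690/517 in lowest terms: an exact hit needs N1·N3 = k·690 and N2·N4 = k·517 for one integer k, every count in [12, 96]; additionally prefer no 1:1 stage (N1 ≠ N2, N3 ≠ N4)
k = 1: no 1:1-free in-range split of k·690 and k·517 into factor pairs; take k = 2
k = 2: N1·N3 = 1380 = 15·92, N2·N4 = 1034 = 22·47
achieved = 15·92/(22·47) = 690/517; |achieved − target| = 0 ≤ 69/5170 ✓

N1=15 N2=22 N3=92 N4=47 achieved=690/517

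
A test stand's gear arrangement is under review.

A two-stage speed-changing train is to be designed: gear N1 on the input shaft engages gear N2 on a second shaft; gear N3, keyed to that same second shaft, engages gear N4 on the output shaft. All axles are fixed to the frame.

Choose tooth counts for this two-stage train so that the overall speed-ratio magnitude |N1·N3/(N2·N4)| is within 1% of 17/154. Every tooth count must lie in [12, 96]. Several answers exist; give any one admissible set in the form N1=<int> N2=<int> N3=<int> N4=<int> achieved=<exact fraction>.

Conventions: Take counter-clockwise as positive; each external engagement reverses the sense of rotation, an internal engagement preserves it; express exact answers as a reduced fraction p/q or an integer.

design class (target 17/154): fixed-axis compound train
target = 17/154 in lowest terms: an exact hit needs N1·N3 = k·17 and N2·N4 = k·154 for one integer k, every count in [12, 96]; additionally prefer no 1:1 stage (N1 ≠ N2, N3 ≠ N4)
k = 1…11: no 1:1-free in-range split of k·17 and k·154 into factor pairs; take k = 12
k = 12: N1·N3 = 204 = 12·17, N2·N4 = 1848 = 21·88
achieved = 12·17/(21·88) = 17/154; |achieved − target| = 0 ≤ 17/15400 ✓

N1=12 N2=21 N3=17 N4=88 achieved=17/154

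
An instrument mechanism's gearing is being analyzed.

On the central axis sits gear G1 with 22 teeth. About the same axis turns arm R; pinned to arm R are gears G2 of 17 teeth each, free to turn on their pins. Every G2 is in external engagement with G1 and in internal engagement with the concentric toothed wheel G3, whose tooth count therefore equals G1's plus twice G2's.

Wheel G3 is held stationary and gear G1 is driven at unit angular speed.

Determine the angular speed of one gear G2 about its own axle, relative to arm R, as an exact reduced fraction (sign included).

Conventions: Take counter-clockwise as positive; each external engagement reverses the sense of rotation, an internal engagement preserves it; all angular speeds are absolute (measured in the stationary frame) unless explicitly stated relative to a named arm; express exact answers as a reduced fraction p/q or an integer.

recognized (axles ride arm R): planetary set, 22/17/56 teeth
ring teeth: 22 + 2·17 = 56
22(ω_sun−ω_arm) = −56(ω_ring−ω_arm),  ω_ring = 0, ω_sun = 1
22(1−ω_arm) = −56(0−ω_arm)  ⇒  78·ω_arm = 22  ⇒  ω_arm = 11/39
sun–planet mesh: 22·(1−11/39) = −17·(ω_p−ω_arm)  ⇒  ω_p−ω_arm = -616/663
exact speed ratio = -616/663

-616/663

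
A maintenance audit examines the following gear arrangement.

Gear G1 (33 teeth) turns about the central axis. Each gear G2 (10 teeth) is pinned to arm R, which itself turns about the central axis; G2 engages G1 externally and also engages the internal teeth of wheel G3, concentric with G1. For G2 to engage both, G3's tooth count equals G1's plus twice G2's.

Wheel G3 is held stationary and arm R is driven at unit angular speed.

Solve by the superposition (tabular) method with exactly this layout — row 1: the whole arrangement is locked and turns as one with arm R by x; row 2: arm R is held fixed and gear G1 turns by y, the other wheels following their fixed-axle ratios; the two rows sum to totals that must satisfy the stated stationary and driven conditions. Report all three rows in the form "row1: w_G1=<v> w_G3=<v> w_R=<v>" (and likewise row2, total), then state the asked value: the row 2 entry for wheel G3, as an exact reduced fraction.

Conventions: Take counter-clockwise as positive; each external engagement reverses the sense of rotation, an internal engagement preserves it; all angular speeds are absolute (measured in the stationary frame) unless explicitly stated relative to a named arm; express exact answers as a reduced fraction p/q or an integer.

class = planetary set [G3 = 33+2·10 = 53; Willis about the carrier]
row 1: whole set turns with the arm by x
row 2: sun turns y, ring = −(33/53)·y, arm 0
boundary: total ω_ring = x − (33/53)·y = 0 and total ω_arm = x = 1  ⇒  y = 53/33, x = 1
row 2 ring = −(33/53)·53/33 = -1
totals (row 1 + row 2): sun 1 + 53/33 = 86/33, ring 1 + (-1) = 0, arm 1 + 0 = 1
asked cell (row2, ring) = -1

row1: w_G1=1 w_G3=1 w_R=1
row2: w_G1=53/33 w_G3=-1 w_R=0
total: w_G1=86/33 w_G3=0 w_R=1
asked value: -1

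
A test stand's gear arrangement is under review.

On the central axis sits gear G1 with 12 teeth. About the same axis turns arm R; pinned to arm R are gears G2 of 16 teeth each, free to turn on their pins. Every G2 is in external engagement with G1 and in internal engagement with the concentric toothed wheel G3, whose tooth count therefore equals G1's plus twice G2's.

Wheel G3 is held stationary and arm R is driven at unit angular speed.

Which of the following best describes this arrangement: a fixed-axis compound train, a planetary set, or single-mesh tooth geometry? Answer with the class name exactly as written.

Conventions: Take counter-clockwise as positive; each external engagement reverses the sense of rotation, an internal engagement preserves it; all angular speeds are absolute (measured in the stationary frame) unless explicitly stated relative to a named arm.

class = planetary set [G3 = 12+2·16 = 44; Willis about the carrier]
classification: planetary set

planetary set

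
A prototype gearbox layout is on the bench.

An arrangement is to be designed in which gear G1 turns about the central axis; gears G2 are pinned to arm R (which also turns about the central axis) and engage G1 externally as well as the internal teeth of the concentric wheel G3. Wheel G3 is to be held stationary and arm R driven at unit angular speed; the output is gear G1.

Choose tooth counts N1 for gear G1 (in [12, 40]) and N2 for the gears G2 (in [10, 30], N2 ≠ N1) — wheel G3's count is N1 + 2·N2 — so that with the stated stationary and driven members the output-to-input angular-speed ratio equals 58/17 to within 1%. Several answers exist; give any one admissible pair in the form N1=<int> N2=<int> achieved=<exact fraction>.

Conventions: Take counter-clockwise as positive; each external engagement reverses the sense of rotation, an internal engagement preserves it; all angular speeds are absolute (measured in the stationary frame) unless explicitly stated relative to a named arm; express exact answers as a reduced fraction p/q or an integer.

N1=17 N2=12 achieved=58/17

class = planetary set [ratio 58/17 wanted; Willis about the carrier]
Willis with ω_ring = 0: ω_sun/ω_arm = (N1+N3)/N1; set equal to 58/17  ⇒  N3/N1 = 58/17 − 1 = 41/17
N3 = N1 + 2·N2  ⇒  N2/N1 = (N3/N1 − 1)/2 = (41/17 − 1)/2 = 12/17
smallest multiple with N1 ≥ 12 and N2 ≥ 10: k = 1  ⇒  N1 = 1·17 = 17, N2 = 1·12 = 12 (N1 ≤ 40, N2 ≤ 30, N2 ≠ N1 ✓), N3 = 17 + 2·12 = 41
check: (N1+N3)/N1 with N1 = 17, N3 = 41 gives 58/17; |achieved − target| = 0 ≤ 29/850 ✓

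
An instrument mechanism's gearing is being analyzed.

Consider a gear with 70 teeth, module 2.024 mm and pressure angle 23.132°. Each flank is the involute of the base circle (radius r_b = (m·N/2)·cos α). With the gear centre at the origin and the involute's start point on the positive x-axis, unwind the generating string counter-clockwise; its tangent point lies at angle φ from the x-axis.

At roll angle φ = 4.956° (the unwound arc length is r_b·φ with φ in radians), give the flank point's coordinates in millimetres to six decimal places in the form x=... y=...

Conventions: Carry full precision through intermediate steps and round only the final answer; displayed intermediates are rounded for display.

x=65.387872 y=0.014043

recognized (one wheel, involute flank): single-mesh tooth geometry, m = 2.024, N = 70
pitch radius r_p = m·N/2 = 2.024·70/2 = 70.840000
base radius r_b = r_p·cos α = 70.840000·cos 23.132° = 65.144622
roll angle φ = 4.956° = 0.08649852 rad
x = r_b·(cos φ + φ·sin φ) = 65.387872
y = r_b·(sin φ − φ·cos φ) = 0.014043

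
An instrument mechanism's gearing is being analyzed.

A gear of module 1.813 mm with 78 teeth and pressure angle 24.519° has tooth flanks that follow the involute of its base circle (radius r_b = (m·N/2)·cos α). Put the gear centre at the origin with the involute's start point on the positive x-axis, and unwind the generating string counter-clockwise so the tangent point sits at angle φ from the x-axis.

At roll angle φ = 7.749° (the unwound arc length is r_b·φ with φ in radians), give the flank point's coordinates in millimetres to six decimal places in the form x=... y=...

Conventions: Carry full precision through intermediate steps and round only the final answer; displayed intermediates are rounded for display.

topology: single-mesh involute geometry — m = 1.813, N = 78
pitch radius r_p = m·N/2 = 1.813·78/2 = 70.707000
base radius r_b = r_p·cos α = 70.707000·cos 24.519° = 64.330905
roll angle φ = 7.749° = 0.13524556 rad
x = r_b·(cos φ + φ·sin φ) = 64.916567
y = r_b·(sin φ − φ·cos φ) = 0.052951

x=64.916567 y=0.052951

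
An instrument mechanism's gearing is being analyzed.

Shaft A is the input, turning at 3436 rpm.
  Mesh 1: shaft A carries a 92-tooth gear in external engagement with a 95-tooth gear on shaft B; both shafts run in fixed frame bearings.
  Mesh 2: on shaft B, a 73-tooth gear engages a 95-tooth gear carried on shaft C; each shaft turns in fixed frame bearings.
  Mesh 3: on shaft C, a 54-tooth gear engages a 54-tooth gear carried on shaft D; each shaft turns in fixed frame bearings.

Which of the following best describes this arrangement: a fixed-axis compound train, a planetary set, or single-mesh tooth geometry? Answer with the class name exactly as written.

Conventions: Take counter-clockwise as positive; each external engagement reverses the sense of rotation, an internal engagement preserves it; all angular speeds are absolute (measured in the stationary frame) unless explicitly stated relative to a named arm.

class = fixed-axis compound train [3 meshes; 3 ratios multiply, 3 sense flips]
classification: fixed-axis compound train

fixed-axis compound train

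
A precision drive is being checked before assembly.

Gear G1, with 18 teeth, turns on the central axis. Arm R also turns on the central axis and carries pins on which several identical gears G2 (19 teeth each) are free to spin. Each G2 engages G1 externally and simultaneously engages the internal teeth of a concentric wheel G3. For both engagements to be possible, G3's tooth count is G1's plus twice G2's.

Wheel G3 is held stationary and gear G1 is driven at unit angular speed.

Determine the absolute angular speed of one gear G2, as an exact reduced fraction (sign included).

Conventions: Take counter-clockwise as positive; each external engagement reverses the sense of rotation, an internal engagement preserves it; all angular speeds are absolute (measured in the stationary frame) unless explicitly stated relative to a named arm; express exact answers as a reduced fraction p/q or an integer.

topology: planetary set — G1 18T / G2 19T / G3 56T, arm = carrier (Willis)
ring teeth: 18 + 2·19 = 56
18(ω_sun−ω_arm) = −56(ω_ring−ω_arm),  ω_ring = 0, ω_sun = 1
18(1−ω_arm) = −56(0−ω_arm)  ⇒  74·ω_arm = 18  ⇒  ω_arm = 9/37
sun–planet mesh: 18·(1−9/37) = −19·(ω_p−ω_arm)  ⇒  ω_p−ω_arm = -504/703
ω_p = 9/37 − 504/703 = -9/19
exact speed ratio = -9/19

-9/19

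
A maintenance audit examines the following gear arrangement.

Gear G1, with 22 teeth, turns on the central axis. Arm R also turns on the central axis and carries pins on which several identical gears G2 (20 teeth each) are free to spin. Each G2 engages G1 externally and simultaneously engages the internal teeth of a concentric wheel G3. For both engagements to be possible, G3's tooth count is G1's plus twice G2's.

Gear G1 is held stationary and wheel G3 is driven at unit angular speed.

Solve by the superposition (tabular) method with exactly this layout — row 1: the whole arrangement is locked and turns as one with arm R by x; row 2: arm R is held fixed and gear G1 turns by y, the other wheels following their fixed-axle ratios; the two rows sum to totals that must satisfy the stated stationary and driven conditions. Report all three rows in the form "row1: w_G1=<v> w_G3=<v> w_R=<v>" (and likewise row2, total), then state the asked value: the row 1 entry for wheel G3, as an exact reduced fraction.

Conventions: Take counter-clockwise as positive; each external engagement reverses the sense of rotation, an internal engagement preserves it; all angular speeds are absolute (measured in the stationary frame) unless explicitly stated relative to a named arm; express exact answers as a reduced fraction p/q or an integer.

recognized (axles ride arm R): planetary set, 22/20/62 teeth
superposition row 1 [locked train]: every member turns x
row 2: sun turns y, ring = −(22/62)·y, arm 0
boundary: total ω_sun = x + y = 0 and total ω_ring = x − (22/62)·y = 1  ⇒  y = -31/42, x = 31/42
row 2 ring = −(22/62)·(-31/42) = 11/42
totals (row 1 + row 2): sun 31/42 + (-31/42) = 0, ring 31/42 + 11/42 = 1, arm 31/42 + 0 = 31/42
asked cell (row1, ring) = 31/42

row1: w_G1=31/42 w_G3=31/42 w_R=31/42
row2: w_G1=-31/42 w_G3=11/42 w_R=0
total: w_G1=0 w_G3=1 w_R=31/42
asked value: 31/42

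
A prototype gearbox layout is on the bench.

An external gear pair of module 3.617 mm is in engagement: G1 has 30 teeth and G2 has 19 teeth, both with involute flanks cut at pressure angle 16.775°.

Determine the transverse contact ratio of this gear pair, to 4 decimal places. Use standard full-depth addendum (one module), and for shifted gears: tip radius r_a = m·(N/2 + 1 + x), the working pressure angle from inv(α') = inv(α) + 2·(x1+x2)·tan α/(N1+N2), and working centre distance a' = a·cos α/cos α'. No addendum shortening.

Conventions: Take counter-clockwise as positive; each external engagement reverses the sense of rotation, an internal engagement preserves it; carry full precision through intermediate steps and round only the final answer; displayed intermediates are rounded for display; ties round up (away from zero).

1.7379

topology: single-mesh involute geometry — m = 3.617, 30T/19T pair
base radii: r_b1 = 51.946207, r_b2 = 32.899264
tip radii: r_a1 = 57.872000, r_a2 = 37.978500
no profile shift: α' = α, a' = a
action lengths: √(r_a1²−r_b1²) = 25.509998, √(r_a2²−r_b2²) = 18.973794
base pitch p_b = π·m·cos α = 10.879588
CR = (25.509998 + 18.973794 − 88.616500·sin 16.77500°)/10.879588 = 1.737917
contact ratio ≈ 1.7379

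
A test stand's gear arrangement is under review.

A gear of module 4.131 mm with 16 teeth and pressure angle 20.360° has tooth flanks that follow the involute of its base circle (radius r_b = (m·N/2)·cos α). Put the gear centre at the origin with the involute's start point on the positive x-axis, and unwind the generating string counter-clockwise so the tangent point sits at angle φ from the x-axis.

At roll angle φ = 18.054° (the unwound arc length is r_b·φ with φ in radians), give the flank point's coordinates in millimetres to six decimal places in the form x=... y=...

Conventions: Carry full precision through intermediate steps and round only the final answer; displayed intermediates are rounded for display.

topology: single-mesh involute geometry — m = 4.131, N = 16
pitch radius r_p = m·N/2 = 4.131·16/2 = 33.048000
base radius r_b = r_p·cos α = 33.048000·cos 20.360° = 30.983330
roll angle φ = 18.054° = 0.31510174 rad
x = r_b·(cos φ + φ·sin φ) = 32.483513
y = r_b·(sin φ − φ·cos φ) = 0.319920

x=32.483513 y=0.319920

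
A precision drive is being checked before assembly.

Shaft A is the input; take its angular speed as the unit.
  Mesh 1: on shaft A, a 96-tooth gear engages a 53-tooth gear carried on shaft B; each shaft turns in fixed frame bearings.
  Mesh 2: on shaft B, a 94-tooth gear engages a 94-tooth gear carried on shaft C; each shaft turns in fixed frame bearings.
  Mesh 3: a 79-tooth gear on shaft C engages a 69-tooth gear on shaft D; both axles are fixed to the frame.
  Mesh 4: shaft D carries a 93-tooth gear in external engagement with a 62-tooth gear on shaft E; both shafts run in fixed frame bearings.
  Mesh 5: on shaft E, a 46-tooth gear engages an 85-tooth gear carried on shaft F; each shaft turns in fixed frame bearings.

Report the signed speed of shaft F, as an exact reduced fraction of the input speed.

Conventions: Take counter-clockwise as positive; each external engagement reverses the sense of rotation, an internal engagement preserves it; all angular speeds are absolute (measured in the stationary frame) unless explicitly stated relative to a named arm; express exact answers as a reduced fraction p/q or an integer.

-7584/4505

5-mesh fixed-axis compound train (all bearings frame-fixed)
mesh 1 [96T→53T]: |ω|/ω_in = 1×96/53 = 96/53, sense flips to −
mesh 2 [94T→94T]: |ω|/ω_in = (96/53)×94/94 = 96/53, sense flips to +
mesh 3 [79T→69T]: |ω|/ω_in = (96/53)×79/69 = 2528/1219, sense flips to −
mesh 4 [93T→62T]: |ω|/ω_in = (2528/1219)×93/62 = 3792/1219, sense flips to +
mesh 5 [46T→85T]: |ω|/ω_in = (3792/1219)×46/85 = 7584/4505, sense flips to −
signed output speed (× input speed) = -7584/4505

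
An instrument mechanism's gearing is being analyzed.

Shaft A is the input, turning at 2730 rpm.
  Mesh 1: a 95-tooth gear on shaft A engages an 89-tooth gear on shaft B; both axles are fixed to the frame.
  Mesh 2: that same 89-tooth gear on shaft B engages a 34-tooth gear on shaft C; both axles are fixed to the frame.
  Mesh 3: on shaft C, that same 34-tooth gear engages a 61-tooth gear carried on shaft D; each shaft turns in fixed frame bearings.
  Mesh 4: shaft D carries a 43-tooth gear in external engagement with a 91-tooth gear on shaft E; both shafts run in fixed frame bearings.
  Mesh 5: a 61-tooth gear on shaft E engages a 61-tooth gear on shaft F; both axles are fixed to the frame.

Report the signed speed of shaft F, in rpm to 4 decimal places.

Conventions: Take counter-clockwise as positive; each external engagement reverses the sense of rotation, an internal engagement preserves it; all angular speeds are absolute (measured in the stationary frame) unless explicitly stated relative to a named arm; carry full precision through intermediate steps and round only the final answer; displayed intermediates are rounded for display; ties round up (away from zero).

recognized (6 fixed axles, 5 meshes): fixed-axis compound train
mesh 1 [95T→89T]: ω = 2730.0000×95/89 = 2914.0449 rpm, sense flips to −
mesh 2 [89T→34T]: ω = 2914.0449×89/34 = 7627.9412 rpm, sense flips to +
mesh 3 [34T→61T]: ω = 7627.9412×34/61 = 4251.6393 rpm, sense flips to −
mesh 4 [43T→91T]: ω = 4251.6393×43/91 = 2009.0164 rpm, sense flips to +
mesh 5 [61T→61T]: ω = 2009.0164×61/61 = 2009.0164 rpm, sense flips to −
signed output speed = -2009.0164 rpm

-2009.0164 rpm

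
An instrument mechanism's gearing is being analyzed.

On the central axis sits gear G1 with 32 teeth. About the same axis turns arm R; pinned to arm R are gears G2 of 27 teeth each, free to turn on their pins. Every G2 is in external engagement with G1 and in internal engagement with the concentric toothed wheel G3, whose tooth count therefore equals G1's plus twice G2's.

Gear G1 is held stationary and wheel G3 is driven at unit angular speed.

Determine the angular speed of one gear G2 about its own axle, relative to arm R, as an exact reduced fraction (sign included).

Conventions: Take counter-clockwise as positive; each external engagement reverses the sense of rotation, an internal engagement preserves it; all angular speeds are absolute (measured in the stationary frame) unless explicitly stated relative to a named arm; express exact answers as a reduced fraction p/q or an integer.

1376/1593

planetary set (32T centre, 27T on arm, 86T internal) — Willis relation
ring teeth: 32 + 2·27 = 86
32(ω_sun−ω_arm) = −86(ω_ring−ω_arm),  ω_sun = 0, ω_ring = 1
32(0−ω_arm) = −86(1−ω_arm)  ⇒  118·ω_arm = 86  ⇒  ω_arm = 43/59
sun–planet mesh: 32·(0−43/59) = −27·(ω_p−ω_arm)  ⇒  ω_p−ω_arm = 1376/1593
exact speed ratio = 1376/1593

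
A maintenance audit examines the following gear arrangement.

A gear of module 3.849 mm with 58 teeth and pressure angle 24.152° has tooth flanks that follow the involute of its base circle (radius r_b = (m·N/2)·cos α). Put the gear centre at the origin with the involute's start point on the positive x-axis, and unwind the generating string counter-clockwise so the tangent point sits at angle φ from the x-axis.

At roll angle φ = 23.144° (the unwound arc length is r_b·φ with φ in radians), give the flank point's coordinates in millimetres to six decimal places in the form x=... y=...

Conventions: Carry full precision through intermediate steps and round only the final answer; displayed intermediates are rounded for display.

x=109.823437 y=2.201327

class = single-mesh tooth geometry [base-circle involute, m = 3.849, 58T]
pitch radius r_p = m·N/2 = 3.849·58/2 = 111.621000
base radius r_b = r_p·cos α = 111.621000·cos 24.152° = 101.850056
roll angle φ = 23.144° = 0.40393900 rad
x = r_b·(cos φ + φ·sin φ) = 109.823437
y = r_b·(sin φ − φ·cos φ) = 2.201327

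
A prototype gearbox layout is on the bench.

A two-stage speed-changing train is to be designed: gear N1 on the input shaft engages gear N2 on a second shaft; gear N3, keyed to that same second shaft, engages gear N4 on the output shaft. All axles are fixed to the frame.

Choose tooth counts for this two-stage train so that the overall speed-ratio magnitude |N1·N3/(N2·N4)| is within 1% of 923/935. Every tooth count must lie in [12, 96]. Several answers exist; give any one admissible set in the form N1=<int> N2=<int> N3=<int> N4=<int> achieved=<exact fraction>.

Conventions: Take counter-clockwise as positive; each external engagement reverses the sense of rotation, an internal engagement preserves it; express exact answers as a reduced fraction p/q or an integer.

design class (target 923/935): fixed-axis compound train
target = 923/935 in lowest terms: an exact hit needs N1·N3 = k·923 and N2·N4 = k·935 for one integer k, every count in [12, 96]; additionally prefer no 1:1 stage (N1 ≠ N2, N3 ≠ N4)
k = 1: N1·N3 = 923 = 13·71, N2·N4 = 935 = 17·55
achieved = 13·71/(17·55) = 923/935; |achieved − target| = 0 ≤ 923/93500 ✓

N1=13 N2=17 N3=71 N4=55 achieved=923/935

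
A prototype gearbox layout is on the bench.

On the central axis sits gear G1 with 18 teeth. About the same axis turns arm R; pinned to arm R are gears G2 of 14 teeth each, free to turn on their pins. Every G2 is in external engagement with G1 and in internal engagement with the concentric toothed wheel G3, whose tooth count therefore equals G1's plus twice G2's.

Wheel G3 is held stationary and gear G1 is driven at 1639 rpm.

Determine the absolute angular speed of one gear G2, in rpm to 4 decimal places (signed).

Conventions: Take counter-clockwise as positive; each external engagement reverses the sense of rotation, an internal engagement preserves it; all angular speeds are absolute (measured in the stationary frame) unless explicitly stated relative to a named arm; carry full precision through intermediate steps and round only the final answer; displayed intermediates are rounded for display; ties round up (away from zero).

-1053.6429 rpm

planetary set (18T centre, 14T on arm, 46T internal) — Willis relation
normalise by the input: solve with ω_sun = 1, then scale by 1639 rpm
ring teeth: 18 + 2·14 = 46
18(ω_sun−ω_arm) = −46(ω_ring−ω_arm),  ω_ring = 0, ω_sun = 1
18(1−ω_arm) = −46(0−ω_arm)  ⇒  64·ω_arm = 18  ⇒  ω_arm = 9/32
sun–planet mesh: 18·(1−9/32) = −14·(ω_p−ω_arm)  ⇒  ω_p−ω_arm = -207/224
ω_p = 9/32 − 207/224 = -9/14
scale: ω_p = -9/14 × 1639 rpm = -1053.6429 rpm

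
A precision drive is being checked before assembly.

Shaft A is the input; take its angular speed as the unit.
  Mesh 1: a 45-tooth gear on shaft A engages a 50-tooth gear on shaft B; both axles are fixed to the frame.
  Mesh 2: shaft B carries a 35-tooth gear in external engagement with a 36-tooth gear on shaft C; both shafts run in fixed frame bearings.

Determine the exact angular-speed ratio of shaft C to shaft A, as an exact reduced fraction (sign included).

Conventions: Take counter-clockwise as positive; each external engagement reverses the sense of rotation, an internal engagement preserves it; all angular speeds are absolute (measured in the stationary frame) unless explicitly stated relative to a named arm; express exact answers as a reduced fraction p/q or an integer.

7/8

class = fixed-axis compound train [2 meshes; 2 ratios multiply, 2 sense flips]
mesh 1 [45T→50T]: running ratio 9/10, sense −
mesh 2 [35T→36T]: running ratio 7/8, sense +
ω_out/ω_in = 7/8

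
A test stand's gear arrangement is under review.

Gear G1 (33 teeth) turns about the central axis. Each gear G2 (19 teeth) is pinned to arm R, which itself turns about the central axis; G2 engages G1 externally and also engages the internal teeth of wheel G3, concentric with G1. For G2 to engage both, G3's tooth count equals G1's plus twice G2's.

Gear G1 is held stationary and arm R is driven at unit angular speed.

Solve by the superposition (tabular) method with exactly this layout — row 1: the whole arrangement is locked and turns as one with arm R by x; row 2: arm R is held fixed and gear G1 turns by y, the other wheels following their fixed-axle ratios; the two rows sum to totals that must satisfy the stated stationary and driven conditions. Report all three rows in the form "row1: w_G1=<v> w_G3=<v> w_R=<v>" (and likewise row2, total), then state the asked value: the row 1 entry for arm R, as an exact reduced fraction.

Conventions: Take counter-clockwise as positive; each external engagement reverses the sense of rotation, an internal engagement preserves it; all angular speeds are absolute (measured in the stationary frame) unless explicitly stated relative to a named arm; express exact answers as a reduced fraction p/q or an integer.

row1: w_G1=1 w_G3=1 w_R=1
row2: w_G1=-1 w_G3=33/71 w_R=0
total: w_G1=0 w_G3=104/71 w_R=1
asked value: 1

class = planetary set [G3 = 33+2·19 = 71; Willis about the carrier]
row 1: whole set turns with the arm by x
row 2 — arm fixed, fixed-axis ratios: sun y, ring −(33/71)·y, arm 0
boundary: total ω_sun = x + y = 0 and total ω_arm = x = 1  ⇒  y = -1, x = 1
row 2 ring = −(33/71)·(-1) = 33/71
totals (row 1 + row 2): sun 1 + (-1) = 0, ring 1 + 33/71 = 104/71, arm 1 + 0 = 1
asked cell (row1, arm) = 1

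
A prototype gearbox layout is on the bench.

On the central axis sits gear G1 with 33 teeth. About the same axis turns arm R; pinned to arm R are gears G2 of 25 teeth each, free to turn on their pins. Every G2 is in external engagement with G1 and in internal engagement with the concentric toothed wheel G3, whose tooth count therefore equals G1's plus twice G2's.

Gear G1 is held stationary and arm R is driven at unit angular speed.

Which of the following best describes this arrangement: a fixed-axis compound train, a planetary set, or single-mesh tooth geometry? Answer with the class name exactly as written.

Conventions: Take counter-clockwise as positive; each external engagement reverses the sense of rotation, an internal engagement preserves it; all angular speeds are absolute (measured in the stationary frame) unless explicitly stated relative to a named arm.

planetary set

topology: planetary set — G1 33T / G2 25T / G3 83T, arm = carrier (Willis)
classification: planetary set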